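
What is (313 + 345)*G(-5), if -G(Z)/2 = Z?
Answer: 6580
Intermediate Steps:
G(Z) = -2*Z
(313 + 345)*G(-5) = (313 + 345)*(-2*(-5)) = 658*10 = 6580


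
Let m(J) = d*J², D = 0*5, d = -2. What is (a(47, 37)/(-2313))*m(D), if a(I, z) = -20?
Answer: 0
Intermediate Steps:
D = 0
m(J) = -2*J²
(a(47, 37)/(-2313))*m(D) = (-20/(-2313))*(-2*0²) = (-20*(-1/2313))*(-2*0) = (20/2313)*0 = 0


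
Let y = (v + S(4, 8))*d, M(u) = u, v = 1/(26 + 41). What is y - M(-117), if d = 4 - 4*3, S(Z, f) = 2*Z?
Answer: 3543/67 ≈ 52.881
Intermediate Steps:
v = 1/67 ≈ 0.014925
d = -8 (d = 4 - 12 = -8)
y = -4296/67 (y = (1/67 + 2*4)*(-8) = (1/67 + 8)*(-8) = (537/67)*(-8) = -4296/67 ≈ -64.119)
y - M(-117) = -4296/67 - 1*(-117) = -4296/67 + 117 = 3543/67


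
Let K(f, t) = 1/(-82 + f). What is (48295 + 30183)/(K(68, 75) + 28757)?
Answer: 1098692/402597 ≈ 2.7290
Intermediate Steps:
(48295 + 30183)/(K(68, 75) + 28757) = (48295 + 30183)/(1/(-82 + 68) + 28757) = 78478/(1/(-14) + 28757) = 78478/(-1/14 + 28757) = 78478/(402597/14) = 78478*(14/402597) = 1098692/402597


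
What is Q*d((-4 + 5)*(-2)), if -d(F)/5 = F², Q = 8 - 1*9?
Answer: 20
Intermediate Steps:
Q = -1 (Q = 8 - 9 = -1)
d(F) = -5*F²
Q*d((-4 + 5)*(-2)) = -(-5)*((-4 + 5)*(-2))² = -(-5)*(1*(-2))² = -(-5)*(-2)² = -(-5)*4 = -1*(-20) = 20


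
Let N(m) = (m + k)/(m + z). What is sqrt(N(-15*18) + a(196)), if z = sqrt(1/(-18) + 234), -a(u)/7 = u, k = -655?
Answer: sqrt(-2217090 + 1372*sqrt(8422))/sqrt(1620 - sqrt(8422)) ≈ 36.991*I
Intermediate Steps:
a(u) = -7*u
z = sqrt(8422)/6 (z = sqrt(-1/18 + 234) = sqrt(4211/18) = sqrt(8422)/6 ≈ 15.295)
N(m) = (-655 + m)/(m + sqrt(8422)/6) (N(m) = (m - 655)/(m + sqrt(8422)/6) = (-655 + m)/(m + sqrt(8422)/6))
sqrt(N(-15*18) + a(196)) = sqrt(6*(-655 - 15*18)/(sqrt(8422) + 6*(-15*18)) - 7*196) = sqrt(6*(-655 - 270)/(sqrt(8422) + 6*(-270)) - 1372) = sqrt(6*(-925)/(sqrt(8422) - 1620) - 1372) = sqrt(6*(-925)/(-1620 + sqrt(8422)) - 1372) = sqrt(-5550/(-1620 + sqrt(8422)) - 1372) = sqrt(-1372 - 5550/(-1620 + sqrt(8422)))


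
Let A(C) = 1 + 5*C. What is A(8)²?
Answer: 1681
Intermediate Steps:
A(8)² = (1 + 5*8)² = (1 + 40)² = 41² = 1681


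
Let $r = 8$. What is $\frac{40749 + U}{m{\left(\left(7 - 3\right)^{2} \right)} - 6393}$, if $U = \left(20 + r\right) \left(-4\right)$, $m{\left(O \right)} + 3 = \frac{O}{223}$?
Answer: $- \frac{9062051}{1426292} \approx -6.3536$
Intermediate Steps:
$m{\left(O \right)} = -3 + \frac{O}{223}$
$U = -112$ ($U = \left(20 + 8\right) \left(-4\right) = 28 \left(-4\right) = -112$)
$\frac{40749 + U}{m{\left(\left(7 - 3\right)^{2} \right)} - 6393} = \frac{40749 - 112}{\left(-3 + \frac{\left(7 - 3\right)^{2}}{223}\right) - 6393} = \frac{40637}{\left(-3 + \frac{4^{2}}{223}\right) - 6393} = \frac{40637}{\left(-3 + \frac{1}{223} \cdot 16\right) - 6393} = \frac{40637}{\left(-3 + \frac{16}{223}\right) - 6393} = \frac{40637}{- \frac{653}{223} - 6393} = \frac{40637}{- \frac{1426292}{223}} = 40637 \left(- \frac{223}{1426292}\right) = - \frac{9062051}{1426292}$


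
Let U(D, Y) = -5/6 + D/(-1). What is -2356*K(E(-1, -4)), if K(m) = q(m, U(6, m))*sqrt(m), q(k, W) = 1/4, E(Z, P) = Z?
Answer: -589*I ≈ -589.0*I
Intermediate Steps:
U(D, Y) = -5/6 - D (U(D, Y) = -5*1/6 + D*(-1) = -5/6 - D)
q(k, W) = 1/4
K(m) = sqrt(m)/4
-2356*K(E(-1, -4)) = -589*sqrt(-1) = -589*I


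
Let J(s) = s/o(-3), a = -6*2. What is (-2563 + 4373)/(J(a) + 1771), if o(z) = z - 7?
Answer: 9050/8861 ≈ 1.0213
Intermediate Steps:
o(z) = -7 + z
a = -12
J(s) = -s/10 (J(s) = s/(-7 - 3) = s/(-10) = s*(-1/10) = -s/10)
(-2563 + 4373)/(J(a) + 1771) = (-2563 + 4373)/(-1/10*(-12) + 1771) = 1810/(6/5 + 1771) = 1810/(8861/5) = 1810*(5/8861) = 9050/8861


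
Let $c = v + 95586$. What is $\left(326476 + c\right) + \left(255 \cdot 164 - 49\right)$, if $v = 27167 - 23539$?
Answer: $467461$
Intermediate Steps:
$v = 3628$ ($v = 27167 - 23539 = 3628$)
$c = 99214$ ($c = 3628 + 95586 = 99214$)
$\left(326476 + c\right) + \left(255 \cdot 164 - 49\right) = \left(326476 + 99214\right) + \left(255 \cdot 164 - 49\right) = 425690 + \left(41820 - 49\right) = 425690 + 41771 = 467461$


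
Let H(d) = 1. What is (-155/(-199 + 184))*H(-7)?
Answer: 31/3 ≈ 10.333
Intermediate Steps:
(-155/(-199 + 184))*H(-7) = -155/(-199 + 184)*1 = -155/(-15)*1 = -155*(-1/15)*1 = (31/3)*1 = 31/3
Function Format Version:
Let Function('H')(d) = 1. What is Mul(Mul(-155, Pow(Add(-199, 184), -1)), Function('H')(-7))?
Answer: Rational(31, 3) ≈ 10.333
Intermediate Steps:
Mul(Mul(-155, Pow(Add(-199, 184), -1)), Function('H')(-7)) = Mul(Mul(-155, Pow(Add(-199, 184), -1)), 1) = Mul(Mul(-155, Pow(-15, -1)), 1) = Mul(Mul(-155, Rational(-1, 15)), 1) = Mul(Rational(31, 3), 1) = Rational(31, 3)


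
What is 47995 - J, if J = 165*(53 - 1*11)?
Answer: 41065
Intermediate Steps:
J = 6930 (J = 165*(53 - 11) = 165*42 = 6930)
47995 - J = 47995 - 1*6930 = 47995 - 6930 = 41065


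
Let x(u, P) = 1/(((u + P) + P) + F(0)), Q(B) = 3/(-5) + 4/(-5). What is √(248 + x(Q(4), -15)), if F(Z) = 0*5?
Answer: √6112167/157 ≈ 15.747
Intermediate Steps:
F(Z) = 0
Q(B) = -7/5 (Q(B) = 3*(-⅕) + 4*(-⅕) = -⅗ - ⅘ = -7/5)
x(u, P) = 1/(u + 2*P) (x(u, P) = 1/(((u + P) + P) + 0) = 1/(((P + u) + P) + 0) = 1/((u + 2*P) + 0) = 1/(u + 2*P))
√(248 + x(Q(4), -15)) = √(248 + 1/(-7/5 + 2*(-15))) = √(248 + 1/(-7/5 - 30)) = √(248 + 1/(-157/5)) = √(248 - 5/157) = √(38931/157) = √6112167/157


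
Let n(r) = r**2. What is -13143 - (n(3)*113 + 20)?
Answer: -14180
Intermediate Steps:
-13143 - (n(3)*113 + 20) = -13143 - (3**2*113 + 20) = -13143 - (9*113 + 20) = -13143 - (1017 + 20) = -13143 - 1*1037 = -13143 - 1037 = -14180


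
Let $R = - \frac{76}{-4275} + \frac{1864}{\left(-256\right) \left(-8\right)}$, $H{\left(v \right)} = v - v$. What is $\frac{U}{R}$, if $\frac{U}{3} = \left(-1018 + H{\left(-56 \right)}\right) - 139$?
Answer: $- \frac{199929600}{53449} \approx -3740.6$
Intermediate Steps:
$H{\left(v \right)} = 0$
$R = \frac{53449}{57600}$ ($R = \left(-76\right) \left(- \frac{1}{4275}\right) + \frac{1864}{2048} = \frac{4}{225} + 1864 \cdot \frac{1}{2048} = \frac{4}{225} + \frac{233}{256} = \frac{53449}{57600} \approx 0.92793$)
$U = -3471$ ($U = 3 \left(\left(-1018 + 0\right) - 139\right) = 3 \left(-1018 - 139\right) = 3 \left(-1157\right) = -3471$)
$\frac{U}{R} = - \frac{3471}{\frac{53449}{57600}} = \left(-3471\right) \frac{57600}{53449} = - \frac{199929600}{53449}$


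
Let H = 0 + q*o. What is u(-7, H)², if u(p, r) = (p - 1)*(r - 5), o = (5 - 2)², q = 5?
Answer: 102400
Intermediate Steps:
o = 9 (o = 3² = 9)
H = 45 (H = 0 + 5*9 = 0 + 45 = 45)
u(p, r) = (-1 + p)*(-5 + r)
u(-7, H)² = (5 - 1*45 - 5*(-7) - 7*45)² = (5 - 45 + 35 - 315)² = (-320)² = 102400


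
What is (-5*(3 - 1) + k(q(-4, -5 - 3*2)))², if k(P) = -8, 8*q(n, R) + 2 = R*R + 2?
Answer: 324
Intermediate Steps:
q(n, R) = R²/8 (q(n, R) = -¼ + (R*R + 2)/8 = -¼ + (R² + 2)/8 = -¼ + (2 + R²)/8 = -¼ + (¼ + R²/8) = R²/8)
(-5*(3 - 1) + k(q(-4, -5 - 3*2)))² = (-5*(3 - 1) - 8)² = (-5*2 - 8)² = (-10 - 8)² = (-18)² = 324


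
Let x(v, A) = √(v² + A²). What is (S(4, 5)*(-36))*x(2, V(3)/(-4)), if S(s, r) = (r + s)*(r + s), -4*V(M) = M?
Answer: -729*√1033/4 ≈ -5857.6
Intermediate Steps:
V(M) = -M/4
S(s, r) = (r + s)²
x(v, A) = √(A² + v²)
(S(4, 5)*(-36))*x(2, V(3)/(-4)) = ((5 + 4)²*(-36))*√((-¼*3/(-4))² + 2²) = (9²*(-36))*√((-¾*(-¼))² + 4) = (81*(-36))*√((3/16)² + 4) = -2916*√(9/256 + 4) = -729*√1033/4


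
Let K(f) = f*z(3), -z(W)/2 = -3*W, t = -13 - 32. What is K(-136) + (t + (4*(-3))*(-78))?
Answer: -1557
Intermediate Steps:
t = -45
z(W) = 6*W (z(W) = -(-6)*W = 6*W)
K(f) = 18*f (K(f) = f*(6*3) = f*18 = 18*f)
K(-136) + (t + (4*(-3))*(-78)) = 18*(-136) + (-45 + (4*(-3))*(-78)) = -2448 + (-45 - 12*(-78)) = -2448 + (-45 + 936) = -2448 + 891 = -1557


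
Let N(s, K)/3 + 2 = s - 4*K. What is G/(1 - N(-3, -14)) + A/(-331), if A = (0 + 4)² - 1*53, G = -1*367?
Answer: 127101/50312 ≈ 2.5263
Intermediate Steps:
N(s, K) = -6 - 12*K + 3*s (N(s, K) = -6 + 3*(s - 4*K) = -6 + (-12*K + 3*s) = -6 - 12*K + 3*s)
G = -367
A = -37 (A = 4² - 53 = 16 - 53 = -37)
G/(1 - N(-3, -14)) + A/(-331) = -367/(1 - (-6 - 12*(-14) + 3*(-3))) - 37/(-331) = -367/(1 - (-6 + 168 - 9)) - 37*(-1/331) = -367/(1 - 1*153) + 37/331 = -367/(1 - 153) + 37/331 = -367/(-152) + 37/331 = -367*(-1/152) + 37/331 = 367/152 + 37/331 = 127101/50312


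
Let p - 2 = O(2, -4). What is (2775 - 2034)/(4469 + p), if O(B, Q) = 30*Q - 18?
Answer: 741/4333 ≈ 0.17101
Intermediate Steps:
O(B, Q) = -18 + 30*Q
p = -136 (p = 2 + (-18 + 30*(-4)) = 2 + (-18 - 120) = 2 - 138 = -136)
(2775 - 2034)/(4469 + p) = (2775 - 2034)/(4469 - 136) = 741/4333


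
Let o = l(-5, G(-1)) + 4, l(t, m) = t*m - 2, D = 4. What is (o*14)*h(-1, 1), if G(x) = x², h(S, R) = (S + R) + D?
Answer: -168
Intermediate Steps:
h(S, R) = 4 + R + S (h(S, R) = (S + R) + 4 = (R + S) + 4 = 4 + R + S)
l(t, m) = -2 + m*t (l(t, m) = m*t - 2 = -2 + m*t)
o = -3 (o = (-2 + (-1)²*(-5)) + 4 = (-2 + 1*(-5)) + 4 = (-2 - 5) + 4 = -7 + 4 = -3)
(o*14)*h(-1, 1) = (-3*14)*(4 + 1 - 1) = -42*4 = -168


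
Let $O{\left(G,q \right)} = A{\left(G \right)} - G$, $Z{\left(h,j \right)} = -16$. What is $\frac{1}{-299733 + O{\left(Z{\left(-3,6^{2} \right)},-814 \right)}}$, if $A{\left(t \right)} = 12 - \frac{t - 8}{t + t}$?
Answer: $- \frac{4}{1198823} \approx -3.3366 \cdot 10^{-6}$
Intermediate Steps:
$A{\left(t \right)} = 12 - \frac{-8 + t}{2 t}$
$O{\left(G,q \right)} = \frac{23}{2} - G + \frac{4}{G}$ ($O{\left(G,q \right)} = \left(\frac{23}{2} + \frac{4}{G}\right) - G = \frac{23}{2} - G + \frac{4}{G}$)
$\frac{1}{-299733 + O{\left(Z{\left(-3,6^{2} \right)},-814 \right)}} = \frac{1}{-299733 + \left(\frac{23}{2} - -16 + \frac{4}{-16}\right)} = \frac{1}{-299733 + \left(\frac{23}{2} + 16 + 4 \left(- \frac{1}{16}\right)\right)} = \frac{1}{-299733 + \left(\frac{23}{2} + 16 - \frac{1}{4}\right)} = \frac{1}{-299733 + \frac{109}{4}} = \frac{1}{- \frac{1198823}{4}} = - \frac{4}{1198823}$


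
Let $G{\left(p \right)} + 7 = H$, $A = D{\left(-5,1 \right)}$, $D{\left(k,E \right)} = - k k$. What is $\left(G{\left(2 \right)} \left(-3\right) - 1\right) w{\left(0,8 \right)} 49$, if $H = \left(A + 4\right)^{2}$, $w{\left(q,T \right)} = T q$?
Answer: $0$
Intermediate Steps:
$D{\left(k,E \right)} = - k^{2}$
$A = -25$ ($A = - \left(-5\right)^{2} = \left(-1\right) 25 = -25$)
$H = 441$ ($H = \left(-25 + 4\right)^{2} = \left(-21\right)^{2} = 441$)
$G{\left(p \right)} = 434$ ($G{\left(p \right)} = -7 + 441 = 434$)
$\left(G{\left(2 \right)} \left(-3\right) - 1\right) w{\left(0,8 \right)} 49 = \left(434 \left(-3\right) - 1\right) 8 \cdot 0 \cdot 49 = \left(-1302 - 1\right) 0 \cdot 49 = \left(-1303\right) 0 \cdot 49 = 0 \cdot 49 = 0$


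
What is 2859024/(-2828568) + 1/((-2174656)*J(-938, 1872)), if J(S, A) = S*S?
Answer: -227930689118375521/225502637773538048 ≈ -1.0108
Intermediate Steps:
J(S, A) = S²
2859024/(-2828568) + 1/((-2174656)*J(-938, 1872)) = 2859024/(-2828568) + 1/((-2174656)*((-938)²)) = 2859024*(-1/2828568) - 1/2174656/879844 = -119126/117857 - 1/2174656*1/879844 = -119126/117857 - 1/1913358033664 = -227930689118375521/225502637773538048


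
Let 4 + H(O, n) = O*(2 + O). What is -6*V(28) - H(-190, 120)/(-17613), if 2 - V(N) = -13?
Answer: -1549454/17613 ≈ -87.972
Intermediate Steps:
V(N) = 15 (V(N) = 2 - 1*(-13) = 2 + 13 = 15)
H(O, n) = -4 + O*(2 + O)
-6*V(28) - H(-190, 120)/(-17613) = -6*15 - (-4 + (-190)² + 2*(-190))/(-17613) = -90 - (-4 + 36100 - 380)*(-1)/17613 = -90 - 35716*(-1)/17613 = -90 - 1*(-35716/17613) = -90 + 35716/17613 = -1549454/17613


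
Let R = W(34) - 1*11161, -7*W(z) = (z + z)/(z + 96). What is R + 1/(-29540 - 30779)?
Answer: -43759616378/3920735 ≈ -11161.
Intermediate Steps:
W(z) = -2*z/(7*(96 + z)) (W(z) = -(z + z)/(7*(z + 96)) = -2*z/(7*(96 + z)))
R = -5078289/455 (R = -2*34/(672 + 7*34) - 1*11161 = -2*34/(672 + 238) - 11161 = -2*34/910 - 11161 = -2*34*1/910 - 11161 = -34/455 - 11161 = -5078289/455 ≈ -11161.)
R + 1/(-29540 - 30779) = -5078289/455 + 1/(-29540 - 30779) = -5078289/455 + 1/(-60319) = -5078289/455 - 1/60319 = -43759616378/3920735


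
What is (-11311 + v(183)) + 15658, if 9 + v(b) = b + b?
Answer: 4704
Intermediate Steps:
v(b) = -9 + 2*b (v(b) = -9 + (b + b) = -9 + 2*b)
(-11311 + v(183)) + 15658 = (-11311 + (-9 + 2*183)) + 15658 = (-11311 + (-9 + 366)) + 15658 = (-11311 + 357) + 15658 = -10954 + 15658 = 4704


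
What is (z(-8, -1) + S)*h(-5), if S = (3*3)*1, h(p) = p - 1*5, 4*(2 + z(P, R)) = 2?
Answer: -75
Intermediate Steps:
z(P, R) = -3/2 (z(P, R) = -2 + (¼)*2 = -2 + ½ = -3/2)
h(p) = -5 + p (h(p) = p - 5 = -5 + p)
S = 9 (S = 9*1 = 9)
(z(-8, -1) + S)*h(-5) = (-3/2 + 9)*(-5 - 5) = (15/2)*(-10) = -75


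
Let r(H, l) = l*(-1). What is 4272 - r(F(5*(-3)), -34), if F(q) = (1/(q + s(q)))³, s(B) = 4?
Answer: 4238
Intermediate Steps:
F(q) = (4 + q)⁻³ (F(q) = (1/(q + 4))³ = (1/(4 + q))³ = (4 + q)⁻³)
r(H, l) = -l
4272 - r(F(5*(-3)), -34) = 4272 - (-1)*(-34) = 4272 - 1*34 = 4272 - 34 = 4238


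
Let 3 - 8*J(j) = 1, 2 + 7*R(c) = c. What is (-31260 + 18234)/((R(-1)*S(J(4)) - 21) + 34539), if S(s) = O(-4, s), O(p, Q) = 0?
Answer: -2171/5753 ≈ -0.37737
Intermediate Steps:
R(c) = -2/7 + c/7
J(j) = 1/4 (J(j) = 3/8 - 1/8*1 = 3/8 - 1/8 = 1/4)
S(s) = 0
(-31260 + 18234)/((R(-1)*S(J(4)) - 21) + 34539) = (-31260 + 18234)/(((-2/7 + (1/7)*(-1))*0 - 21) + 34539) = -13026/(((-2/7 - 1/7)*0 - 21) + 34539) = -13026/((-3/7*0 - 21) + 34539) = -13026/((0 - 21) + 34539) = -13026/(-21 + 34539) = -13026/34518 = -13026*1/34518 = -2171/5753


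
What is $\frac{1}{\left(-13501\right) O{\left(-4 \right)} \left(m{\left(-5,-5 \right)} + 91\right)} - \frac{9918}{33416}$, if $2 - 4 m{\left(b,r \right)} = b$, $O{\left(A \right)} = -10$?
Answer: $- \frac{124194923029}{418441083340} \approx -0.2968$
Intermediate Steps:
$m{\left(b,r \right)} = \frac{1}{2} - \frac{b}{4}$
$\frac{1}{\left(-13501\right) O{\left(-4 \right)} \left(m{\left(-5,-5 \right)} + 91\right)} - \frac{9918}{33416} = \frac{1}{\left(-13501\right) \left(- 10 \left(\left(\frac{1}{2} - - \frac{5}{4}\right) + 91\right)\right)} - \frac{9918}{33416} = - \frac{1}{13501 \left(- 10 \left(\left(\frac{1}{2} + \frac{5}{4}\right) + 91\right)\right)} - \frac{4959}{16708} = - \frac{1}{13501 \left(- 10 \left(\frac{7}{4} + 91\right)\right)} - \frac{4959}{16708} = - \frac{1}{13501 \left(\left(-10\right) \frac{371}{4}\right)} - \frac{4959}{16708} = - \frac{1}{13501 \left(- \frac{1855}{2}\right)} - \frac{4959}{16708} = \left(- \frac{1}{13501}\right) \left(- \frac{2}{1855}\right) - \frac{4959}{16708} = \frac{2}{25044355} - \frac{4959}{16708} = - \frac{124194923029}{418441083340}$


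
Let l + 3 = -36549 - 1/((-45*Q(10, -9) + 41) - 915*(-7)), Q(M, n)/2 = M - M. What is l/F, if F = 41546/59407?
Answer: -13997132363551/267805516 ≈ -52266.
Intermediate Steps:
Q(M, n) = 0 (Q(M, n) = 2*(M - M) = 2*0 = 0)
F = 41546/59407 (F = 41546*(1/59407) = 41546/59407 ≈ 0.69935)
l = -235614193/6446 (l = -3 + (-36549 - 1/((-45*0 + 41) - 915*(-7))) = -3 + (-36549 - 1/((0 + 41) + 6405)) = -3 + (-36549 - 1/(41 + 6405)) = -3 + (-36549 - 1/6446) = -3 - 235594855/6446 = -235614193/6446 ≈ -36552.)
l/F = -235614193/(6446*41546/59407) = -235614193/6446*59407/41546 = -13997132363551/267805516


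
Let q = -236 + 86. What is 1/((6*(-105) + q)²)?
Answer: 1/608400 ≈ 1.6437e-6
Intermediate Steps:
q = -150
1/((6*(-105) + q)²) = 1/((6*(-105) - 150)²) = 1/((-630 - 150)²) = 1/((-780)²) = 1/608400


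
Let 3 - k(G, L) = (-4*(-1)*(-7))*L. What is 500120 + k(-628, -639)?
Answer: 482231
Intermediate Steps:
k(G, L) = 3 + 28*L (k(G, L) = 3 - -4*(-1)*(-7)*L = 3 - 4*(-7)*L = 3 - (-28)*L = 3 + 28*L)
500120 + k(-628, -639) = 500120 + (3 + 28*(-639)) = 500120 + (3 - 17892) = 500120 - 17889 = 482231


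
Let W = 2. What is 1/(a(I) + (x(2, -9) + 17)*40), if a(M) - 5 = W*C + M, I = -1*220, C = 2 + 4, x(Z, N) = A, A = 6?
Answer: 1/717 ≈ 0.0013947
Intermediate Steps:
x(Z, N) = 6
C = 6
I = -220
a(M) = 17 + M (a(M) = 5 + (2*6 + M) = 5 + (12 + M) = 17 + M)
1/(a(I) + (x(2, -9) + 17)*40) = 1/((17 - 220) + (6 + 17)*40) = 1/(-203 + 23*40) = 1/(-203 + 920) = 1/717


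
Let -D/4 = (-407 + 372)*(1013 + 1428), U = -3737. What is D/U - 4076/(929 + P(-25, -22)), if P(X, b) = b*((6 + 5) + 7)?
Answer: -197379432/1991821 ≈ -99.095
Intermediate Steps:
P(X, b) = 18*b (P(X, b) = b*(11 + 7) = b*18 = 18*b)
D = 341740 (D = -4*(-407 + 372)*(1013 + 1428) = -(-140)*2441 = -4*(-85435) = 341740)
D/U - 4076/(929 + P(-25, -22)) = 341740/(-3737) - 4076/(929 + 18*(-22)) = 341740*(-1/3737) - 4076/(929 - 396) = -341740/3737 - 4076/533 = -197379432/1991821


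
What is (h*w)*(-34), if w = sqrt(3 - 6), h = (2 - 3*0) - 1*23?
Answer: 714*I*sqrt(3) ≈ 1236.7*I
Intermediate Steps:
h = -21 (h = (2 + 0) - 23 = 2 - 23 = -21)
w = I*sqrt(3) (w = sqrt(-3) = I*sqrt(3) ≈ 1.732*I)
(h*w)*(-34) = -21*I*sqrt(3)*(-34) = 714*I*sqrt(3)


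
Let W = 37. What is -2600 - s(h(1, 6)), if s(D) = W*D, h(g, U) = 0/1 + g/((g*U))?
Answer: -15637/6 ≈ -2606.2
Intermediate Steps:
h(g, U) = 1/U (h(g, U) = 0*1 + g/((U*g)) = 0 + g*(1/(U*g)) = 0 + 1/U = 1/U)
s(D) = 37*D
-2600 - s(h(1, 6)) = -2600 - 37/6 = -15637/6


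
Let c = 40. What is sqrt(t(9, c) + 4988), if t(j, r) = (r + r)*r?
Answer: 2*sqrt(2047) ≈ 90.488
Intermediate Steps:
t(j, r) = 2*r**2 (t(j, r) = (2*r)*r = 2*r**2)
sqrt(t(9, c) + 4988) = sqrt(2*40**2 + 4988) = sqrt(2*1600 + 4988) = sqrt(3200 + 4988) = sqrt(8188) = 2*sqrt(2047)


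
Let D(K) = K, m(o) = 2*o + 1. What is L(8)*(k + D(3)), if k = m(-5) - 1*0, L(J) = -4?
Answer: 24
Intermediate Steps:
m(o) = 1 + 2*o
k = -9 (k = (1 + 2*(-5)) - 1*0 = (1 - 10) + 0 = -9 + 0 = -9)
L(8)*(k + D(3)) = -4*(-9 + 3) = -4*(-6) = 24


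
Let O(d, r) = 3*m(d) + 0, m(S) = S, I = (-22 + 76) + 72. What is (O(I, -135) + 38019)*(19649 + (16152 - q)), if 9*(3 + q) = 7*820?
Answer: 4050832304/3 ≈ 1.3503e+9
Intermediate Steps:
I = 126 (I = 54 + 72 = 126)
q = 5713/9 (q = -3 + (7*820)/9 = -3 + (⅑)*5740 = -3 + 5740/9 = 5713/9 ≈ 634.78)
O(d, r) = 3*d (O(d, r) = 3*d + 0 = 3*d)
(O(I, -135) + 38019)*(19649 + (16152 - q)) = (3*126 + 38019)*(19649 + (16152 - 1*5713/9)) = (378 + 38019)*(19649 + (16152 - 5713/9)) = 38397*(19649 + 139655/9) = 38397*(316496/9) = 4050832304/3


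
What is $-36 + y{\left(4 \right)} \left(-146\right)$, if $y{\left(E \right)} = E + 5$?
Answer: $-1350$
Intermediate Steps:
$y{\left(E \right)} = 5 + E$
$-36 + y{\left(4 \right)} \left(-146\right) = -36 + \left(5 + 4\right) \left(-146\right) = -36 + 9 \left(-146\right) = -36 - 1314 = -1350$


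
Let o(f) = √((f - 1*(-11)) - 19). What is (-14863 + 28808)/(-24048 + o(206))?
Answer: -18630520/32128117 - 13945*√22/192768702 ≈ -0.58022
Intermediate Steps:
o(f) = √(-8 + f) (o(f) = √((f + 11) - 19) = √((11 + f) - 19) = √(-8 + f))
(-14863 + 28808)/(-24048 + o(206)) = (-14863 + 28808)/(-24048 + √(-8 + 206)) = 13945/(-24048 + √198) = 13945/(-24048 + 3*√22)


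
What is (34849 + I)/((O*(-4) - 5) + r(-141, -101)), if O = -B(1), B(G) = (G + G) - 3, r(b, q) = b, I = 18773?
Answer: -8937/25 ≈ -357.48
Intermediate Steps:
B(G) = -3 + 2*G (B(G) = 2*G - 3 = -3 + 2*G)
O = 1 (O = -(-3 + 2*1) = -(-3 + 2) = -1*(-1) = 1)
(34849 + I)/((O*(-4) - 5) + r(-141, -101)) = (34849 + 18773)/((1*(-4) - 5) - 141) = 53622/((-4 - 5) - 141) = 53622/(-9 - 141) = 53622/(-150) = 53622*(-1/150) = -8937/25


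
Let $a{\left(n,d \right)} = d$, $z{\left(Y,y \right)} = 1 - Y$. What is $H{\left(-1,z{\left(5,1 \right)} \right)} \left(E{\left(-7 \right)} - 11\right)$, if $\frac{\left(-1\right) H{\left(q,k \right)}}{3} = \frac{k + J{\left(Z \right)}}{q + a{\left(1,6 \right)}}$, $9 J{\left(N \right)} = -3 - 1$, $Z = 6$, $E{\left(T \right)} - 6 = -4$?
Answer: $-24$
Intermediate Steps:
$E{\left(T \right)} = 2$ ($E{\left(T \right)} = 6 - 4 = 2$)
$J{\left(N \right)} = - \frac{4}{9}$ ($J{\left(N \right)} = \frac{-3 - 1}{9} = \frac{1}{9} \left(-4\right) = - \frac{4}{9}$)
$H{\left(q,k \right)} = - \frac{3 \left(- \frac{4}{9} + k\right)}{6 + q}$ ($H{\left(q,k \right)} = - 3 \frac{k - \frac{4}{9}}{q + 6} = - 3 \frac{- \frac{4}{9} + k}{6 + q} = - \frac{3 \left(- \frac{4}{9} + k\right)}{6 + q}$)
$H{\left(-1,z{\left(5,1 \right)} \right)} \left(E{\left(-7 \right)} - 11\right) = \frac{4 - 9 \left(1 - 5\right)}{3 \left(6 - 1\right)} \left(2 - 11\right) = \frac{4 - 9 \left(1 - 5\right)}{3 \cdot 5} \left(-9\right) = \frac{1}{3} \cdot \frac{1}{5} \left(4 - -36\right) \left(-9\right) = \frac{1}{3} \cdot \frac{1}{5} \left(4 + 36\right) \left(-9\right) = \frac{1}{3} \cdot \frac{1}{5} \cdot 40 \left(-9\right) = \frac{8}{3} \left(-9\right) = -24$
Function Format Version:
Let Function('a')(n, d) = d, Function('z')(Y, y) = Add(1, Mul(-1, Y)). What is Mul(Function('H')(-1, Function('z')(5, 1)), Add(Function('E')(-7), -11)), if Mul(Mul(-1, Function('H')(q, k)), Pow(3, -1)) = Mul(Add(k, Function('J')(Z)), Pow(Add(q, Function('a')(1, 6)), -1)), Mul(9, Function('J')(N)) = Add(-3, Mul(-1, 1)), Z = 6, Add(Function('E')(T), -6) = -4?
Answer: -24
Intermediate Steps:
Function('E')(T) = 2 (Function('E')(T) = Add(6, -4) = 2)
Function('J')(N) = Rational(-4, 9) (Function('J')(N) = Mul(Rational(1, 9), Add(-3, Mul(-1, 1))) = Mul(Rational(1, 9), Add(-3, -1)) = Mul(Rational(1, 9), -4) = Rational(-4, 9))
Function('H')(q, k) = Mul(-3, Pow(Add(6, q), -1), Add(Rational(-4, 9), k)) (Function('H')(q, k) = Mul(-3, Mul(Add(k, Rational(-4, 9)), Pow(Add(q, 6), -1))) = Mul(-3, Mul(Add(Rational(-4, 9), k), Pow(Add(6, q), -1))) = Mul(-3, Mul(Pow(Add(6, q), -1), Add(Rational(-4, 9), k))) = Mul(-3, Pow(Add(6, q), -1), Add(Rational(-4, 9), k)))
Mul(Function('H')(-1, Function('z')(5, 1)), Add(Function('E')(-7), -11)) = Mul(Mul(Rational(1, 3), Pow(Add(6, -1), -1), Add(4, Mul(-9, Add(1, Mul(-1, 5))))), Add(2, -11)) = Mul(Mul(Rational(1, 3), Pow(5, -1), Add(4, Mul(-9, Add(1, -5)))), -9) = Mul(Mul(Rational(1, 3), Rational(1, 5), Add(4, Mul(-9, -4))), -9) = Mul(Mul(Rational(1, 3), Rational(1, 5), Add(4, 36)), -9) = Mul(Mul(Rational(1, 3), Rational(1, 5), 40), -9) = Mul(Rational(8, 3), -9) = -24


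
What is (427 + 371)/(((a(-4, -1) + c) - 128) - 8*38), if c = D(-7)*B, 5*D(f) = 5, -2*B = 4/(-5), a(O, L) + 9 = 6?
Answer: -3990/2173 ≈ -1.8362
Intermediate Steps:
a(O, L) = -3 (a(O, L) = -9 + 6 = -3)
B = ⅖ (B = -2/(-5) = -2*(-1)/5 = -½*(-⅘) = ⅖ ≈ 0.40000)
D(f) = 1 (D(f) = (⅕)*5 = 1)
c = ⅖ (c = 1*(⅖) = ⅖ ≈ 0.40000)
(427 + 371)/(((a(-4, -1) + c) - 128) - 8*38) = (427 + 371)/(((-3 + ⅖) - 128) - 8*38) = 798/((-13/5 - 128) - 304) = 798/(-653/5 - 304) = 798/(-2173/5) = 798*(-5/2173) = -3990/2173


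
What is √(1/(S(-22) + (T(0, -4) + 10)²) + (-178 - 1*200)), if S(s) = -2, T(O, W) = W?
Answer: I*√436934/34 ≈ 19.441*I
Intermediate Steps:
√(1/(S(-22) + (T(0, -4) + 10)²) + (-178 - 1*200)) = √(1/(-2 + (-4 + 10)²) + (-178 - 1*200)) = √(1/(-2 + 6²) + (-178 - 200)) = √(1/(-2 + 36) - 378) = √(1/34 - 378) = √(-12851/34) = I*√436934/34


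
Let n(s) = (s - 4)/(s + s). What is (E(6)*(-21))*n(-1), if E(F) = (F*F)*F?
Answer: -11340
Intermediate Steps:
n(s) = (-4 + s)/(2*s) (n(s) = (-4 + s)/((2*s)) = (-4 + s)*(1/(2*s)) = (-4 + s)/(2*s))
E(F) = F³ (E(F) = F²*F = F³)
(E(6)*(-21))*n(-1) = (6³*(-21))*((½)*(-4 - 1)/(-1)) = (216*(-21))*((½)*(-1)*(-5)) = -4536*5/2 = -11340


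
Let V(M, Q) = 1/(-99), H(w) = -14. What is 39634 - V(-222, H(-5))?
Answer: 3923767/99 ≈ 39634.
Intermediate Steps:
V(M, Q) = -1/99
39634 - V(-222, H(-5)) = 39634 - 1*(-1/99) = 39634 + 1/99 = 3923767/99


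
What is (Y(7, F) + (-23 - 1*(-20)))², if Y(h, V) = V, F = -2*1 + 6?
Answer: 1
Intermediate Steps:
F = 4 (F = -2 + 6 = 4)
(Y(7, F) + (-23 - 1*(-20)))² = (4 + (-23 - 1*(-20)))² = (4 + (-23 + 20))² = (4 - 3)² = 1² = 1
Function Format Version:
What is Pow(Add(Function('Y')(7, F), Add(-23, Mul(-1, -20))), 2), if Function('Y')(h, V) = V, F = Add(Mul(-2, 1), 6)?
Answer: 1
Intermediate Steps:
F = 4 (F = Add(-2, 6) = 4)
Pow(Add(Function('Y')(7, F), Add(-23, Mul(-1, -20))), 2) = Pow(Add(4, Add(-23, Mul(-1, -20))), 2) = Pow(Add(4, Add(-23, 20)), 2) = Pow(Add(4, -3), 2) = Pow(1, 2) = 1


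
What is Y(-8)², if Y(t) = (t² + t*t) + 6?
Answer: 17956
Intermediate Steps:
Y(t) = 6 + 2*t² (Y(t) = (t² + t²) + 6 = 2*t² + 6 = 6 + 2*t²)
Y(-8)² = (6 + 2*(-8)²)² = (6 + 2*64)² = (6 + 128)² = 134² = 17956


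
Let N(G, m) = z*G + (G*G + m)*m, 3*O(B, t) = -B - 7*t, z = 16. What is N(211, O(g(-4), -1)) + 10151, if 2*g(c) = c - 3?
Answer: 677451/4 ≈ 1.6936e+5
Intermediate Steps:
g(c) = -3/2 + c/2 (g(c) = (c - 3)/2 = (-3 + c)/2 = -3/2 + c/2)
O(B, t) = -7*t/3 - B/3 (O(B, t) = (-B - 7*t)/3 = -7*t/3 - B/3)
N(G, m) = 16*G + m*(m + G²) (N(G, m) = 16*G + (G*G + m)*m = 16*G + (G² + m)*m = 16*G + (m + G²)*m = 16*G + m*(m + G²))
N(211, O(g(-4), -1)) + 10151 = ((-7/3*(-1) - (-3/2 + (½)*(-4))/3)² + 16*211 + (-7/3*(-1) - (-3/2 + (½)*(-4))/3)*211²) + 10151 = ((7/3 - (-3/2 - 2)/3)² + 3376 + (7/3 - (-3/2 - 2)/3)*44521) + 10151 = ((7/3 - ⅓*(-7/2))² + 3376 + (7/3 - ⅓*(-7/2))*44521) + 10151 = ((7/3 + 7/6)² + 3376 + (7/3 + 7/6)*44521) + 10151 = ((7/2)² + 3376 + (7/2)*44521) + 10151 = (49/4 + 3376 + 311647/2) + 10151 = 636847/4 + 10151 = 677451/4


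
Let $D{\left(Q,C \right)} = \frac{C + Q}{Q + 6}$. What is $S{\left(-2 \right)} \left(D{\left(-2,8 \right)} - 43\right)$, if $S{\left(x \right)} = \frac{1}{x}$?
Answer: $\frac{83}{4} \approx 20.75$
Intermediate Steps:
$D{\left(Q,C \right)} = \frac{C + Q}{6 + Q}$
$S{\left(-2 \right)} \left(D{\left(-2,8 \right)} - 43\right) = \frac{\frac{8 - 2}{6 - 2} - 43}{-2} = - \frac{\frac{1}{4} \cdot 6 - 43}{2} = - \frac{\frac{3}{2} - 43}{2} = \left(- \frac{1}{2}\right) \left(- \frac{83}{2}\right) = \frac{83}{4}$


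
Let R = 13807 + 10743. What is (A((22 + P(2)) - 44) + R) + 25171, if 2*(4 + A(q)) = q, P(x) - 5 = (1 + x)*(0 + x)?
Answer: 99423/2 ≈ 49712.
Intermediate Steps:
R = 24550
P(x) = 5 + x*(1 + x) (P(x) = 5 + (1 + x)*(0 + x) = 5 + (1 + x)*x = 5 + x*(1 + x))
A(q) = -4 + q/2
(A((22 + P(2)) - 44) + R) + 25171 = ((-4 + ((22 + (5 + 2 + 2²)) - 44)/2) + 24550) + 25171 = ((-4 + ((22 + (5 + 2 + 4)) - 44)/2) + 24550) + 25171 = ((-4 + ((22 + 11) - 44)/2) + 24550) + 25171 = ((-4 + (33 - 44)/2) + 24550) + 25171 = ((-4 + (½)*(-11)) + 24550) + 25171 = ((-4 - 11/2) + 24550) + 25171 = (-19/2 + 24550) + 25171 = 49081/2 + 25171 = 99423/2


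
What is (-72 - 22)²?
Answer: 8836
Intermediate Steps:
(-72 - 22)² = (-94)² = 8836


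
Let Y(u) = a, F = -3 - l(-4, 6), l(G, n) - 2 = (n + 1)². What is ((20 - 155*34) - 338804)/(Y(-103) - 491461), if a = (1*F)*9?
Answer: 344054/491947 ≈ 0.69937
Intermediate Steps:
l(G, n) = 2 + (1 + n)² (l(G, n) = 2 + (n + 1)² = 2 + (1 + n)²)
F = -54 (F = -3 - (2 + (1 + 6)²) = -3 - (2 + 7²) = -3 - (2 + 49) = -3 - 1*51 = -3 - 51 = -54)
a = -486 (a = (1*(-54))*9 = -54*9 = -486)
Y(u) = -486
((20 - 155*34) - 338804)/(Y(-103) - 491461) = ((20 - 155*34) - 338804)/(-486 - 491461) = ((20 - 5270) - 338804)/(-491947) = (-5250 - 338804)*(-1/491947) = -344054*(-1/491947) = 344054/491947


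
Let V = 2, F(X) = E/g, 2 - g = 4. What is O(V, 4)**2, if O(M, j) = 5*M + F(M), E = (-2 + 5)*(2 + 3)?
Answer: 25/4 ≈ 6.2500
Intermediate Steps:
E = 15 (E = 3*5 = 15)
g = -2 (g = 2 - 1*4 = 2 - 4 = -2)
F(X) = -15/2 (F(X) = 15/(-2) = 15*(-1/2) = -15/2)
O(M, j) = -15/2 + 5*M (O(M, j) = 5*M - 15/2 = -15/2 + 5*M)
O(V, 4)**2 = (-15/2 + 5*2)**2 = (-15/2 + 10)**2 = (5/2)**2 = 25/4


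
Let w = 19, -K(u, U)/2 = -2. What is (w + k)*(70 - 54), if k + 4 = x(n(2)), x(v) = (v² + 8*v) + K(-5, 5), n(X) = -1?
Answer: 192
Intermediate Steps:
K(u, U) = 4 (K(u, U) = -2*(-2) = 4)
x(v) = 4 + v² + 8*v (x(v) = (v² + 8*v) + 4 = 4 + v² + 8*v)
k = -7 (k = -4 + (4 + (-1)² + 8*(-1)) = -4 + (4 + 1 - 8) = -4 - 3 = -7)
(w + k)*(70 - 54) = (19 - 7)*(70 - 54) = 12*16 = 192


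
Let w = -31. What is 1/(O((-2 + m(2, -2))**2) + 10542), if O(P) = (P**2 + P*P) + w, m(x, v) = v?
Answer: 1/11023 ≈ 9.0719e-5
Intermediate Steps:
O(P) = -31 + 2*P**2 (O(P) = (P**2 + P*P) - 31 = (P**2 + P**2) - 31 = 2*P**2 - 31 = -31 + 2*P**2)
1/(O((-2 + m(2, -2))**2) + 10542) = 1/((-31 + 2*((-2 - 2)**2)**2) + 10542) = 1/((-31 + 2*((-4)**2)**2) + 10542) = 1/((-31 + 2*16**2) + 10542) = 1/((-31 + 2*256) + 10542) = 1/((-31 + 512) + 10542) = 1/(481 + 10542) = 1/11023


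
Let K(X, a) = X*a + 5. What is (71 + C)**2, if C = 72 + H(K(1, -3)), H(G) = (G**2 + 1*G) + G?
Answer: 22801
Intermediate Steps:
K(X, a) = 5 + X*a
H(G) = G**2 + 2*G (H(G) = (G**2 + G) + G = (G + G**2) + G = G**2 + 2*G)
C = 80 (C = 72 + (5 + 1*(-3))*(2 + (5 + 1*(-3))) = 72 + (5 - 3)*(2 + (5 - 3)) = 72 + 2*(2 + 2) = 72 + 2*4 = 72 + 8 = 80)
(71 + C)**2 = (71 + 80)**2 = 151**2 = 22801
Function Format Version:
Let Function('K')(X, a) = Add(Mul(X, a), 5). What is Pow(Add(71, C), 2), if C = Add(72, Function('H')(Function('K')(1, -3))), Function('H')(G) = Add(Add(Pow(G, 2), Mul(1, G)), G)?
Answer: 22801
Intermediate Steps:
Function('K')(X, a) = Add(5, Mul(X, a))
Function('H')(G) = Add(Pow(G, 2), Mul(2, G)) (Function('H')(G) = Add(Add(Pow(G, 2), G), G) = Add(Add(G, Pow(G, 2)), G) = Add(Pow(G, 2), Mul(2, G)))
C = 80 (C = Add(72, Mul(Add(5, Mul(1, -3)), Add(2, Add(5, Mul(1, -3))))) = Add(72, Mul(Add(5, -3), Add(2, Add(5, -3)))) = Add(72, Mul(2, Add(2, 2))) = Add(72, Mul(2, 4)) = Add(72, 8) = 80)
Pow(Add(71, C), 2) = Pow(Add(71, 80), 2) = Pow(151, 2) = 22801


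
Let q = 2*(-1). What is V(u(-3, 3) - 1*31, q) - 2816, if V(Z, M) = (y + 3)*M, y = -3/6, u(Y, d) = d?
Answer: -2821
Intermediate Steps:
y = -½ (y = -3*⅙ = -½ ≈ -0.50000)
q = -2
V(Z, M) = 5*M/2 (V(Z, M) = (-½ + 3)*M = 5*M/2)
V(u(-3, 3) - 1*31, q) - 2816 = (5/2)*(-2) - 2816 = -5 - 2816 = -2821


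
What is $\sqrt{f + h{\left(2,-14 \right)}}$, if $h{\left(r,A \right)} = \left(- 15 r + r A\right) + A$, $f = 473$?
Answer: $\sqrt{401} \approx 20.025$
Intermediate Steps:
$h{\left(r,A \right)} = A - 15 r + A r$ ($h{\left(r,A \right)} = \left(- 15 r + A r\right) + A = A - 15 r + A r$)
$\sqrt{f + h{\left(2,-14 \right)}} = \sqrt{473 - 72} = \sqrt{401}$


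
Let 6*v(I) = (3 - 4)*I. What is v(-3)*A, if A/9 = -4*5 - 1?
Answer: -189/2 ≈ -94.500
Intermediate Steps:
A = -189 (A = 9*(-4*5 - 1) = 9*(-20 - 1) = 9*(-21) = -189)
v(I) = -I/6 (v(I) = ((3 - 4)*I)/6 = (-I)/6 = -I/6)
v(-3)*A = -⅙*(-3)*(-189) = (½)*(-189) = -189/2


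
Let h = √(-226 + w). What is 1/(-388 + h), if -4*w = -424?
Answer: -97/37666 - I*√30/75332 ≈ -0.0025753 - 7.2708e-5*I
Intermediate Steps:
w = 106 (w = -¼*(-424) = 106)
h = 2*I*√30 (h = √(-226 + 106) = √(-120) = 2*I*√30 ≈ 10.954*I)
1/(-388 + h) = 1/(-388 + 2*I*√30)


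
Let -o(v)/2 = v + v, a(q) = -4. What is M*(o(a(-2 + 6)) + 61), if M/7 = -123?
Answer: -66297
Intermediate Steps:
M = -861 (M = 7*(-123) = -861)
o(v) = -4*v (o(v) = -2*(v + v) = -4*v)
M*(o(a(-2 + 6)) + 61) = -861*(-4*(-4) + 61) = -861*(16 + 61) = -861*77 = -66297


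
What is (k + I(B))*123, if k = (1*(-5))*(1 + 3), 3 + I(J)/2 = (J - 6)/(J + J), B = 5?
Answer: -16113/5 ≈ -3222.6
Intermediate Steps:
I(J) = -6 + (-6 + J)/J (I(J) = -6 + 2*((J - 6)/(J + J)) = -6 + 2*((-6 + J)/((2*J))) = -6 + 2*((-6 + J)*(1/(2*J))) = -6 + 2*((-6 + J)/(2*J)) = -6 + (-6 + J)/J)
k = -20 (k = -5*4 = -20)
(k + I(B))*123 = (-20 + (-5 - 6/5))*123 = (-20 - 31/5)*123 = -131/5*123 = -16113/5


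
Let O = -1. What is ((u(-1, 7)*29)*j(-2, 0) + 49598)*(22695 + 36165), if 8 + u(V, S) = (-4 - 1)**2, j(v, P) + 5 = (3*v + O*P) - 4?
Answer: 2484068580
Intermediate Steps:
j(v, P) = -9 - P + 3*v (j(v, P) = -5 + ((3*v - P) - 4) = -5 + ((-P + 3*v) - 4) = -5 + (-4 - P + 3*v) = -9 - P + 3*v)
u(V, S) = 17 (u(V, S) = -8 + (-4 - 1)**2 = -8 + (-5)**2 = -8 + 25 = 17)
((u(-1, 7)*29)*j(-2, 0) + 49598)*(22695 + 36165) = ((17*29)*(-9 - 1*0 + 3*(-2)) + 49598)*(22695 + 36165) = (493*(-9 + 0 - 6) + 49598)*58860 = (493*(-15) + 49598)*58860 = (-7395 + 49598)*58860 = 42203*58860 = 2484068580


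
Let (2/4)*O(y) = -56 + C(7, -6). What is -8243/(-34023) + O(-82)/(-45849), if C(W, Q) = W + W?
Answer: 126930413/519973509 ≈ 0.24411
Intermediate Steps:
C(W, Q) = 2*W
O(y) = -84 (O(y) = 2*(-56 + 2*7) = 2*(-56 + 14) = 2*(-42) = -84)
-8243/(-34023) + O(-82)/(-45849) = -8243/(-34023) - 84/(-45849) = -8243*(-1/34023) - 84*(-1/45849) = 8243/34023 + 28/15283 = 126930413/519973509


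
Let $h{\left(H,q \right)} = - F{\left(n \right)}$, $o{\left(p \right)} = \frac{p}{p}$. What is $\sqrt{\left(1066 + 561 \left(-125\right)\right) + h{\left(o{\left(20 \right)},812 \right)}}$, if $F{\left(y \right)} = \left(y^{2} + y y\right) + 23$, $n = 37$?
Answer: $6 i \sqrt{1995} \approx 267.99 i$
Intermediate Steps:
$o{\left(p \right)} = 1$
$F{\left(y \right)} = 23 + 2 y^{2}$ ($F{\left(y \right)} = \left(y^{2} + y^{2}\right) + 23 = 2 y^{2} + 23 = 23 + 2 y^{2}$)
$h{\left(H,q \right)} = -2761$ ($h{\left(H,q \right)} = - (23 + 2 \cdot 37^{2}) = - (23 + 2 \cdot 1369) = - (23 + 2738) = \left(-1\right) 2761 = -2761$)
$\sqrt{\left(1066 + 561 \left(-125\right)\right) + h{\left(o{\left(20 \right)},812 \right)}} = \sqrt{\left(1066 + 561 \left(-125\right)\right) - 2761} = \sqrt{\left(1066 - 70125\right) - 2761} = \sqrt{-69059 - 2761} = \sqrt{-71820} = 6 i \sqrt{1995}$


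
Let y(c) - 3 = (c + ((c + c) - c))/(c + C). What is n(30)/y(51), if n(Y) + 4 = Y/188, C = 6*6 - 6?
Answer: -9747/10810 ≈ -0.90166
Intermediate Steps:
C = 30 (C = 36 - 6 = 30)
n(Y) = -4 + Y/188
y(c) = 3 + 2*c/(30 + c) (y(c) = 3 + (c + ((c + c) - c))/(c + 30) = 3 + (c + (2*c - c))/(30 + c) = 3 + (c + c)/(30 + c) = 3 + (2*c)/(30 + c) = 3 + 2*c/(30 + c))
n(30)/y(51) = (-4 + (1/188)*30)/((5*(18 + 51)/(30 + 51))) = (-4 + 15/94)/((5*69/81)) = -361/(94*(5*(1/81)*69)) = -361/(94*115/27) = -361/94*27/115 = -9747/10810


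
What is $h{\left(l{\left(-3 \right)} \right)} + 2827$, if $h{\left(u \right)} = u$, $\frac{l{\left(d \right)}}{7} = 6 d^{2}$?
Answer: $3205$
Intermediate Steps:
$l{\left(d \right)} = 42 d^{2}$ ($l{\left(d \right)} = 7 \cdot 6 d^{2} = 42 d^{2}$)
$h{\left(l{\left(-3 \right)} \right)} + 2827 = 42 \left(-3\right)^{2} + 2827 = 42 \cdot 9 + 2827 = 378 + 2827 = 3205$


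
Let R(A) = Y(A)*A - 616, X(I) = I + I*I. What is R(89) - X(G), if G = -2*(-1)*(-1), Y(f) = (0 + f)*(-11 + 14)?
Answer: 23145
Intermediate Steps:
Y(f) = 3*f (Y(f) = f*3 = 3*f)
G = -2 (G = 2*(-1) = -2)
X(I) = I + I**2
R(A) = -616 + 3*A**2 (R(A) = (3*A)*A - 616 = 3*A**2 - 616 = -616 + 3*A**2)
R(89) - X(G) = (-616 + 3*89**2) - (-2)*(1 - 2) = (-616 + 3*7921) - (-2)*(-1) = (-616 + 23763) - 1*2 = 23147 - 2 = 23145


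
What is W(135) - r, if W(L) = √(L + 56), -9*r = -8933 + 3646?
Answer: -5287/9 + √191 ≈ -573.62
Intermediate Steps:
r = 5287/9 (r = -(-8933 + 3646)/9 = -⅑*(-5287) = 5287/9 ≈ 587.44)
W(L) = √(56 + L)
W(135) - r = √(56 + 135) - 1*5287/9 = √191 - 5287/9 = -5287/9 + √191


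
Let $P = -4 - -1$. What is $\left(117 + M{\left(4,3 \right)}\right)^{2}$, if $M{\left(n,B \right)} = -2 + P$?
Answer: $12544$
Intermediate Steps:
$P = -3$ ($P = -4 + 1 = -3$)
$M{\left(n,B \right)} = -5$ ($M{\left(n,B \right)} = -2 - 3 = -5$)
$\left(117 + M{\left(4,3 \right)}\right)^{2} = \left(117 - 5\right)^{2} = 112^{2} = 12544$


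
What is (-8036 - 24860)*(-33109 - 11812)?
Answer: 1477721216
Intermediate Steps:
(-8036 - 24860)*(-33109 - 11812) = -32896*(-44921) = 1477721216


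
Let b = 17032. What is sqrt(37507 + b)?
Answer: sqrt(54539) ≈ 233.54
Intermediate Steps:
sqrt(37507 + b) = sqrt(37507 + 17032) = sqrt(54539)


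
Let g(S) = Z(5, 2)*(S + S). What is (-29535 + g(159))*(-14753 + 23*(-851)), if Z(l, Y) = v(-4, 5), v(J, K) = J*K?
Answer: 1232131770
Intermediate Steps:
Z(l, Y) = -20 (Z(l, Y) = -4*5 = -20)
g(S) = -40*S (g(S) = -20*(S + S) = -40*S)
(-29535 + g(159))*(-14753 + 23*(-851)) = (-29535 - 40*159)*(-14753 + 23*(-851)) = (-29535 - 6360)*(-14753 - 19573) = -35895*(-34326) = 1232131770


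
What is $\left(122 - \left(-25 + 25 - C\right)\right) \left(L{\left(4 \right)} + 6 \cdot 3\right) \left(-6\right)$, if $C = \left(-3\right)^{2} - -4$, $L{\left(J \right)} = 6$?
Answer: $-19440$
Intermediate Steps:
$C = 13$ ($C = 9 + 4 = 13$)
$\left(122 - \left(-25 + 25 - C\right)\right) \left(L{\left(4 \right)} + 6 \cdot 3\right) \left(-6\right) = \left(122 + \left(13 - \left(-25 - -25\right)\right)\right) \left(6 + 6 \cdot 3\right) \left(-6\right) = \left(122 + \left(13 - \left(-25 + 25\right)\right)\right) \left(6 + 18\right) \left(-6\right) = \left(122 + \left(13 - 0\right)\right) 24 \left(-6\right) = \left(122 + \left(13 + 0\right)\right) \left(-144\right) = \left(122 + 13\right) \left(-144\right) = 135 \left(-144\right) = -19440$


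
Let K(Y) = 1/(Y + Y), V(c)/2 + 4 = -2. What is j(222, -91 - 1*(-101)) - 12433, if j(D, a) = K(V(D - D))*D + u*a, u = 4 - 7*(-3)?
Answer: -48769/4 ≈ -12192.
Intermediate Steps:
V(c) = -12 (V(c) = -8 + 2*(-2) = -8 - 4 = -12)
K(Y) = 1/(2*Y)
u = 25 (u = 4 + 21 = 25)
j(D, a) = 25*a - D/24 (j(D, a) = ((1/2)/(-12))*D + 25*a = ((1/2)*(-1/12))*D + 25*a = -D/24 + 25*a = 25*a - D/24)
j(222, -91 - 1*(-101)) - 12433 = (25*(-91 - 1*(-101)) - 1/24*222) - 12433 = (25*(-91 + 101) - 37/4) - 12433 = (25*10 - 37/4) - 12433 = (250 - 37/4) - 12433 = 963/4 - 12433 = -48769/4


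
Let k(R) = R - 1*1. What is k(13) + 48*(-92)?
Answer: -4404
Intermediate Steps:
k(R) = -1 + R (k(R) = R - 1 = -1 + R)
k(13) + 48*(-92) = (-1 + 13) + 48*(-92) = 12 - 4416 = -4404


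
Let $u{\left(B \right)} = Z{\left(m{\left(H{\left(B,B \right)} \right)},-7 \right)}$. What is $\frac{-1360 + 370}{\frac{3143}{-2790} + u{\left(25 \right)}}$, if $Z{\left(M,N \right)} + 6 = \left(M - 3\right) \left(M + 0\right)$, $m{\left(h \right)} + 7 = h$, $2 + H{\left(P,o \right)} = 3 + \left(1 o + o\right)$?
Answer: $- \frac{2762100}{5013277} \approx -0.55096$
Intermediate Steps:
$H{\left(P,o \right)} = 1 + 2 o$ ($H{\left(P,o \right)} = -2 + \left(3 + \left(1 o + o\right)\right) = -2 + \left(3 + \left(o + o\right)\right) = -2 + \left(3 + 2 o\right) = 1 + 2 o$)
$m{\left(h \right)} = -7 + h$
$Z{\left(M,N \right)} = -6 + M \left(-3 + M\right)$ ($Z{\left(M,N \right)} = -6 + \left(M - 3\right) \left(M + 0\right) = -6 + \left(-3 + M\right) M = -6 + M \left(-3 + M\right)$)
$u{\left(B \right)} = 12 + \left(-6 + 2 B\right)^{2} - 6 B$ ($u{\left(B \right)} = -6 + \left(-7 + \left(1 + 2 B\right)\right)^{2} - 3 \left(-7 + \left(1 + 2 B\right)\right) = -6 + \left(-6 + 2 B\right)^{2} - 3 \left(-6 + 2 B\right) = -6 + \left(-6 + 2 B\right)^{2} - \left(-18 + 6 B\right) = 12 + \left(-6 + 2 B\right)^{2} - 6 B$)
$\frac{-1360 + 370}{\frac{3143}{-2790} + u{\left(25 \right)}} = \frac{-1360 + 370}{\frac{3143}{-2790} + \left(48 - 750 + 4 \cdot 25^{2}\right)} = - \frac{990}{3143 \left(- \frac{1}{2790}\right) + \left(48 - 750 + 4 \cdot 625\right)} = - \frac{990}{- \frac{3143}{2790} + \left(48 - 750 + 2500\right)} = - \frac{990}{- \frac{3143}{2790} + 1798} = - \frac{990}{\frac{5013277}{2790}} = \left(-990\right) \frac{2790}{5013277} = - \frac{2762100}{5013277}$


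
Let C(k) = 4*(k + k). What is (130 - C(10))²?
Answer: 2500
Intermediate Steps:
C(k) = 8*k (C(k) = 4*(2*k) = 8*k)
(130 - C(10))² = (130 - 8*10)² = (130 - 1*80)² = (130 - 80)² = 50² = 2500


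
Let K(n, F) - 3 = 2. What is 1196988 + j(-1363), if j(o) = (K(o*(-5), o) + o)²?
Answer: 3041152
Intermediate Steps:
K(n, F) = 5 (K(n, F) = 3 + 2 = 5)
j(o) = (5 + o)²
1196988 + j(-1363) = 1196988 + (5 - 1363)² = 1196988 + (-1358)² = 1196988 + 1844164 = 3041152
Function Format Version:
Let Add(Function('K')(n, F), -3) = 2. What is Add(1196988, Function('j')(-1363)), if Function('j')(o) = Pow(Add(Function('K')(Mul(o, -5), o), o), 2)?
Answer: 3041152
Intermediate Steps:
Function('K')(n, F) = 5 (Function('K')(n, F) = Add(3, 2) = 5)
Function('j')(o) = Pow(Add(5, o), 2)
Add(1196988, Function('j')(-1363)) = Add(1196988, Pow(Add(5, -1363), 2)) = Add(1196988, Pow(-1358, 2)) = Add(1196988, 1844164) = 3041152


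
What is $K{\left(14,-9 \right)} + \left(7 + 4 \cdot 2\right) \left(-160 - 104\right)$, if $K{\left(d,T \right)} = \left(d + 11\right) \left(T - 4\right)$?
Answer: $-4285$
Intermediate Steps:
$K{\left(d,T \right)} = \left(-4 + T\right) \left(11 + d\right)$ ($K{\left(d,T \right)} = \left(11 + d\right) \left(-4 + T\right) = \left(-4 + T\right) \left(11 + d\right)$)
$K{\left(14,-9 \right)} + \left(7 + 4 \cdot 2\right) \left(-160 - 104\right) = \left(-44 - 56 + 11 \left(-9\right) - 126\right) + \left(7 + 4 \cdot 2\right) \left(-160 - 104\right) = \left(-44 - 56 - 99 - 126\right) + \left(7 + 8\right) \left(-264\right) = -325 + 15 \left(-264\right) = -325 - 3960 = -4285$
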